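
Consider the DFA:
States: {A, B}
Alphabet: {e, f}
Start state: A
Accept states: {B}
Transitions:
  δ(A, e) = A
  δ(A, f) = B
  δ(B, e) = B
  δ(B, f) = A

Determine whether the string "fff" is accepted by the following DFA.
Processing string "fff":
  A --f--> B
  B --f--> A
  A --f--> B
Final state: B
Accept states: {B}
Yes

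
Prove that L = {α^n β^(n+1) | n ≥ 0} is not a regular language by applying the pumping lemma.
Assume L is regular with pumping length p. Idea: pumping the α-block breaks the fixed offset of 1.
Choose s = α^p β^(p+1) ∈ L. By the pumping lemma, s = xyz with |xy| ≤ p, |y| > 0, so y = α^k with k ≥ 1. Then xy²z = α^(p+k) β^(p+1). For this to be in L we would need p+1 = (p+k)+1, i.e. k = 0, contradicting k ≥ 1. So xy²z ∉ L.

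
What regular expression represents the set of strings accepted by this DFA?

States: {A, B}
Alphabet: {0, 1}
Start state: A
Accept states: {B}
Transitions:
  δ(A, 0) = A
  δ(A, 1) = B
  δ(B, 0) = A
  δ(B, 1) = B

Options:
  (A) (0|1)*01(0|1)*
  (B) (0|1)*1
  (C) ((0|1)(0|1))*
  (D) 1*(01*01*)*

Check each option against the DFA on short strings; one disagreement eliminates an option:
  (A) (0|1)*01(0|1)*: on '1' the DFA goes A → B and accepts (B ∈ Accept), but the regex does not match it → eliminate
  (B) (0|1)*1: agrees with the DFA on every string of length ≤ 6
  (C) ((0|1)(0|1))*: on ε the DFA stays in A and rejects (A ∉ Accept), but the regex matches it → eliminate
  (D) 1*(01*01*)*: on ε the DFA stays in A and rejects (A ∉ Accept), but the regex matches it → eliminate
Only (B) is consistent with the DFA.
(B) (0|1)*1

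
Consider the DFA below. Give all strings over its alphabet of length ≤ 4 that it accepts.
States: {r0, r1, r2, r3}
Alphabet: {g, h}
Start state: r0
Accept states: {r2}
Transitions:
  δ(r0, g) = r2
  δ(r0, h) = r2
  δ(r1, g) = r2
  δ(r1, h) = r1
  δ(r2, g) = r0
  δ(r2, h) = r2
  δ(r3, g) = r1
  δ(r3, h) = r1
g, h, gh, hh, ggg, ggh, ghh, hgg, hgh, hhh, gggh, gghh, ghgg, ghgh, ghhh, hggh, hghh, hhgg, hhgh, hhhh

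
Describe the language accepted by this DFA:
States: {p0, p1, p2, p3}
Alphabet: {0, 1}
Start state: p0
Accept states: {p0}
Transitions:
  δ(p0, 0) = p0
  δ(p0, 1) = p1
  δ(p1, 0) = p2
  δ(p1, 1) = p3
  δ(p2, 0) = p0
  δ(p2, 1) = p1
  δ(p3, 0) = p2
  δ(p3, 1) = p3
Testing a few strings:
  '100' → accept
  '11' → reject
  '010' → reject
  '1' → reject
State roles: p0=value ≡ 0 (mod 4); p1=value ≡ 1 (mod 4); p2=value ≡ 2 (mod 4); p3=value ≡ 3 (mod 4)
All binary strings representing a multiple of 4 (read in base 2; leading zeros allowed and ε counts as 0)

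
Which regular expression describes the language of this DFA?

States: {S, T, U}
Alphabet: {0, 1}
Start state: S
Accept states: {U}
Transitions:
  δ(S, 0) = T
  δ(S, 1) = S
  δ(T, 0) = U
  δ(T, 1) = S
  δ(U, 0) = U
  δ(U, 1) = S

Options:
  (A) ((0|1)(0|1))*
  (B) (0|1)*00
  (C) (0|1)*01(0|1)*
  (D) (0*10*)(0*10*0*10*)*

Check each option against the DFA on short strings; one disagreement eliminates an option:
  (A) ((0|1)(0|1))*: on ε the DFA stays in S and rejects (S ∉ Accept), but the regex matches it → eliminate
  (B) (0|1)*00: agrees with the DFA on every string of length ≤ 6
  (C) (0|1)*01(0|1)*: on '00' the DFA goes S → T → U and accepts (U ∈ Accept), but the regex does not match it → eliminate
  (D) (0*10*)(0*10*0*10*)*: on '1' the DFA goes S → S and rejects (S ∉ Accept), but the regex matches it → eliminate
Only (B) is consistent with the DFA.
(B) (0|1)*00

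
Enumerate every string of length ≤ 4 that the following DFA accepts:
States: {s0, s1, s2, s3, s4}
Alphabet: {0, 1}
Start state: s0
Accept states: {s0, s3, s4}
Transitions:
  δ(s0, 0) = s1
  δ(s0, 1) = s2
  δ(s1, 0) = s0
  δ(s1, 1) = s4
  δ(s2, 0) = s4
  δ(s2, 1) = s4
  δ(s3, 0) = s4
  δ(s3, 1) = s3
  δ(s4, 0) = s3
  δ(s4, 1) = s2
ε, 00, 01, 10, 11, 010, 100, 110, 0000, 0001, 0010, 0011, 0100, 0101, 0110, 0111, 1000, 1001, 1010, 1011, 1100, 1101, 1110, 1111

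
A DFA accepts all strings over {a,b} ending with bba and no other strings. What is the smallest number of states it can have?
By Myhill–Nerode, count the distinguishable equivalence classes: 4 classes — one per longest suffix of the input that is a prefix of 'bba' (lengths 0 through 3); only the length-3 class is accepting.
4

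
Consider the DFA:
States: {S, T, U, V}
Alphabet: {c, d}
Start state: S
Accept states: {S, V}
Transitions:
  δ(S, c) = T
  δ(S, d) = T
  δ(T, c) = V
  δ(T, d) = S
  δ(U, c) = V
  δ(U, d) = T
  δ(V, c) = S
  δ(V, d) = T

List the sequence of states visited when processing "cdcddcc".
read 'c': S → T
  read 'd': T → S
  read 'c': S → T
  read 'd': T → S
  read 'd': S → T
  read 'c': T → V
  read 'c': V → S
S -> T -> S -> T -> S -> T -> V -> S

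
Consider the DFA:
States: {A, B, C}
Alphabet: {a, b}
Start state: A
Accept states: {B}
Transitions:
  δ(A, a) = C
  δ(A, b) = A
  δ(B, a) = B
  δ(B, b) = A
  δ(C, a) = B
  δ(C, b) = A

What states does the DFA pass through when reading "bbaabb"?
read 'b': A → A
  read 'b': A → A
  read 'a': A → C
  read 'a': C → B
  read 'b': B → A
  read 'b': A → A
A -> A -> A -> C -> B -> A -> A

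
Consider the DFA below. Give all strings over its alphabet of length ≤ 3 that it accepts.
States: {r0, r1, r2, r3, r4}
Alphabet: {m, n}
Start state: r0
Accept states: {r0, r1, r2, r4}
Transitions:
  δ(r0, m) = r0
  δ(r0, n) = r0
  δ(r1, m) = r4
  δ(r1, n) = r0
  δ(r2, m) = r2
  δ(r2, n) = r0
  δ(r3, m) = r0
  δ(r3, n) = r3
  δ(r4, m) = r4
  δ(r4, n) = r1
ε, m, n, mm, mn, nm, nn, mmm, mmn, mnm, mnn, nmm, nmn, nnm, nnn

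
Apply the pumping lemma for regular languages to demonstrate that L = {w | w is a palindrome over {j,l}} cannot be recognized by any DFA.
Assume L is regular with pumping length p. Idea: pumping the leading j-block breaks the symmetry.
Choose s = j^p l j^p (a palindrome of length 2p+1 ≥ p). By the pumping lemma, s = xyz with |xy| ≤ p, |y| > 0, so y = j^k with k > 0 (xy lies entirely in the first j^p). Then xy²z = j^(p+k) l j^p, which is not a palindrome since p+k ≠ p.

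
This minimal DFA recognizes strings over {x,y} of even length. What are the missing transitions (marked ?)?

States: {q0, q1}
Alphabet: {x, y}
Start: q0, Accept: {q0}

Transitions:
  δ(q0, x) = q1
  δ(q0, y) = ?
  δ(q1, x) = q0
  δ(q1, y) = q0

From the language and accept set, identify what each state tracks — q0: even length so far; q1: odd length so far.
Each missing δ(q, a) is the state matching the new tracked value after reading a.
δ(q0, y) = q1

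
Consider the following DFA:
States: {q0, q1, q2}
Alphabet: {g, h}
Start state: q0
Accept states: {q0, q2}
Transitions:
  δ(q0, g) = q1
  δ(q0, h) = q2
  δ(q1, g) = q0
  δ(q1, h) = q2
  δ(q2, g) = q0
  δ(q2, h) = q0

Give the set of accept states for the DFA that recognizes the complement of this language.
Complement accept states = All states \ Original accept states
= {q0, q1, q2} \ {q0, q2}
{q1}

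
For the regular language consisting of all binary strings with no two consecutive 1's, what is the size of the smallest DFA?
By Myhill–Nerode, count the distinguishable equivalence classes: three classes — safe with last≠1 / safe with last=1 / 11 seen (dead).
3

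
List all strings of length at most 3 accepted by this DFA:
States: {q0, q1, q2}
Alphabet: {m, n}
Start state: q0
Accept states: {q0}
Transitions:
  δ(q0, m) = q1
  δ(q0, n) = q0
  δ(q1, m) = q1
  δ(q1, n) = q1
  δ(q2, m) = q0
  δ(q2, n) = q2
ε, n, nn, nnn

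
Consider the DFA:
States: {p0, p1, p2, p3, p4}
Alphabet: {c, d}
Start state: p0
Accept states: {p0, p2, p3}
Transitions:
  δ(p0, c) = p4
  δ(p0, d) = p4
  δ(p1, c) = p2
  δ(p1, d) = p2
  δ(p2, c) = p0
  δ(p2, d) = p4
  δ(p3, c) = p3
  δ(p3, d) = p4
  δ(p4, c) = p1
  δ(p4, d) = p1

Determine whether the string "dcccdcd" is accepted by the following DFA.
Processing string "dcccdcd":
  p0 --d--> p4
  p4 --c--> p1
  p1 --c--> p2
  p2 --c--> p0
  p0 --d--> p4
  p4 --c--> p1
  p1 --d--> p2
Final state: p2
Accept states: {p0, p2, p3}
Yes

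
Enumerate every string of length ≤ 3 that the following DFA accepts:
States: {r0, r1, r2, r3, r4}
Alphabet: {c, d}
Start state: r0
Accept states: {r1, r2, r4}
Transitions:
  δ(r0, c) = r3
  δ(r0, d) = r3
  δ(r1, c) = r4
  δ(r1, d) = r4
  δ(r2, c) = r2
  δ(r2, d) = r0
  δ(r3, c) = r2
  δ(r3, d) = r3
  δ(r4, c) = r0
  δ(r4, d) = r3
cc, dc, ccc, cdc, dcc, ddc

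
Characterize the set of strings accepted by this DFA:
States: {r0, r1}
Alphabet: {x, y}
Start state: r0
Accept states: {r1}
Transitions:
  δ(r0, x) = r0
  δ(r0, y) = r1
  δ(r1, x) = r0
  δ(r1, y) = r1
Testing a few strings:
  'yy' → accept
  'x' → reject
  'yx' → reject
  'yyx' → reject
State roles: r0=last symbol not y; r1=last symbol is y
All strings over {x,y} ending with y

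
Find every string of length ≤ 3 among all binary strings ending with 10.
10, 010, 110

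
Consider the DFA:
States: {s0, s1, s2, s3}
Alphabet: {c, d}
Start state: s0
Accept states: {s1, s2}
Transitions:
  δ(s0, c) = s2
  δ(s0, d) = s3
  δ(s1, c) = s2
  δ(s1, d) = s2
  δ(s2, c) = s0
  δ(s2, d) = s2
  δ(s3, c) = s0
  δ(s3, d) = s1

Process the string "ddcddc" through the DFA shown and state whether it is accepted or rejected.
Processing string "ddcddc":
  s0 --d--> s3
  s3 --d--> s1
  s1 --c--> s2
  s2 --d--> s2
  s2 --d--> s2
  s2 --c--> s0
Final state: s0
Accept states: {s1, s2}
No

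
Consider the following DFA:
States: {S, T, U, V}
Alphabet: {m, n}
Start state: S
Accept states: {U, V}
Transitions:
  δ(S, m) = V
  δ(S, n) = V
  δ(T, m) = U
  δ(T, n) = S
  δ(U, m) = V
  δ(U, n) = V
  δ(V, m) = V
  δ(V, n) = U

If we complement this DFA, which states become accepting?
Complement accept states = All states \ Original accept states
= {S, T, U, V} \ {U, V}
{S, T}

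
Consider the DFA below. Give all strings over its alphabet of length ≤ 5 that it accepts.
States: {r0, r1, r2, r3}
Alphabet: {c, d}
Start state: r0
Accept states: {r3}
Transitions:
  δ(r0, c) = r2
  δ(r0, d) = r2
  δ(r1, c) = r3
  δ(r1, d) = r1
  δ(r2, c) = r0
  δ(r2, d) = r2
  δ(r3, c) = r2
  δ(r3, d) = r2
None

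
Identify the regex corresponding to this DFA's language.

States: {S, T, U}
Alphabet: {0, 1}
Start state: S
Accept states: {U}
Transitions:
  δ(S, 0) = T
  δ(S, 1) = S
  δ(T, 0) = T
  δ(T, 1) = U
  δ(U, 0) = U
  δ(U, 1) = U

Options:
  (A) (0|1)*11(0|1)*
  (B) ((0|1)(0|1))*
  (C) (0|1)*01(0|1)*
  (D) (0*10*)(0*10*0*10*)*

Check each option against the DFA on short strings; one disagreement eliminates an option:
  (A) (0|1)*11(0|1)*: on '01' the DFA goes S → T → U and accepts (U ∈ Accept), but the regex does not match it → eliminate
  (B) ((0|1)(0|1))*: on ε the DFA stays in S and rejects (S ∉ Accept), but the regex matches it → eliminate
  (C) (0|1)*01(0|1)*: agrees with the DFA on every string of length ≤ 6
  (D) (0*10*)(0*10*0*10*)*: on '1' the DFA goes S → S and rejects (S ∉ Accept), but the regex matches it → eliminate
Only (C) is consistent with the DFA.
(C) (0|1)*01(0|1)*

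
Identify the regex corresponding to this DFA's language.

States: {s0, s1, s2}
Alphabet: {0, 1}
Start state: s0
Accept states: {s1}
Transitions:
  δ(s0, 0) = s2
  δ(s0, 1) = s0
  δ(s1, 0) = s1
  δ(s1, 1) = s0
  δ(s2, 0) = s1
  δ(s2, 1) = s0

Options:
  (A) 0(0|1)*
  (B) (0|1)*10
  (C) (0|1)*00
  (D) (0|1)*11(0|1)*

Check each option against the DFA on short strings; one disagreement eliminates an option:
  (A) 0(0|1)*: on '0' the DFA goes s0 → s2 and rejects (s2 ∉ Accept), but the regex matches it → eliminate
  (B) (0|1)*10: on '00' the DFA goes s0 → s2 → s1 and accepts (s1 ∈ Accept), but the regex does not match it → eliminate
  (C) (0|1)*00: agrees with the DFA on every string of length ≤ 6
  (D) (0|1)*11(0|1)*: on '00' the DFA goes s0 → s2 → s1 and accepts (s1 ∈ Accept), but the regex does not match it → eliminate
Only (C) is consistent with the DFA.
(C) (0|1)*00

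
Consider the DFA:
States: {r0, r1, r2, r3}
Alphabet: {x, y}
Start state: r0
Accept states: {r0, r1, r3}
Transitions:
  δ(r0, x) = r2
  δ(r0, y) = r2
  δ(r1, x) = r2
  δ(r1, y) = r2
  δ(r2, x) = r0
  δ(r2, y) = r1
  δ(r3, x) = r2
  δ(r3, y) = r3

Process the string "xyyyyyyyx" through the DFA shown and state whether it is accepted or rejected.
Processing string "xyyyyyyyx":
  r0 --x--> r2
  r2 --y--> r1
  r1 --y--> r2
  r2 --y--> r1
  r1 --y--> r2
  r2 --y--> r1
  r1 --y--> r2
  r2 --y--> r1
  r1 --x--> r2
Final state: r2
Accept states: {r0, r1, r3}
No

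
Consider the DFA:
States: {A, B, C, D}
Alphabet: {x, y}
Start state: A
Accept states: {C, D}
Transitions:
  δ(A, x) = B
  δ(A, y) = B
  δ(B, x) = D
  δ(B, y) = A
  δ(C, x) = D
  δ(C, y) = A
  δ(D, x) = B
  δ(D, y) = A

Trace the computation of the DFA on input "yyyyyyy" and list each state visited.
read 'y': A → B
  read 'y': B → A
  read 'y': A → B
  read 'y': B → A
  read 'y': A → B
  read 'y': B → A
  read 'y': A → B
A -> B -> A -> B -> A -> B -> A -> B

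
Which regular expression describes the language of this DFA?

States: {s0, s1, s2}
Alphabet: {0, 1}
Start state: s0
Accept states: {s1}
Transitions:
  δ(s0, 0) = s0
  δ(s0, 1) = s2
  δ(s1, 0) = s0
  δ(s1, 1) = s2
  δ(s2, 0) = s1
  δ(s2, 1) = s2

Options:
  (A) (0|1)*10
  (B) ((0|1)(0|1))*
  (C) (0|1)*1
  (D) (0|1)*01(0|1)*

Check each option against the DFA on short strings; one disagreement eliminates an option:
  (A) (0|1)*10: agrees with the DFA on every string of length ≤ 6
  (B) ((0|1)(0|1))*: on ε the DFA stays in s0 and rejects (s0 ∉ Accept), but the regex matches it → eliminate
  (C) (0|1)*1: on '1' the DFA goes s0 → s2 and rejects (s2 ∉ Accept), but the regex matches it → eliminate
  (D) (0|1)*01(0|1)*: on '01' the DFA goes s0 → s0 → s2 and rejects (s2 ∉ Accept), but the regex matches it → eliminate
Only (A) is consistent with the DFA.
(A) (0|1)*10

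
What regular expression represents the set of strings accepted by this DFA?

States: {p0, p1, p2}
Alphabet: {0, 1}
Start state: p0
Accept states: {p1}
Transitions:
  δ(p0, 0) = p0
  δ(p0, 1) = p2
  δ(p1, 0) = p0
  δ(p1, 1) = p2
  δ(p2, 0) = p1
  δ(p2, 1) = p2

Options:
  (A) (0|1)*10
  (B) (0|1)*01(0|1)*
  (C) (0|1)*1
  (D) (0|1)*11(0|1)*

Check each option against the DFA on short strings; one disagreement eliminates an option:
  (A) (0|1)*10: agrees with the DFA on every string of length ≤ 6
  (B) (0|1)*01(0|1)*: on '01' the DFA goes p0 → p0 → p2 and rejects (p2 ∉ Accept), but the regex matches it → eliminate
  (C) (0|1)*1: on '1' the DFA goes p0 → p2 and rejects (p2 ∉ Accept), but the regex matches it → eliminate
  (D) (0|1)*11(0|1)*: on '10' the DFA goes p0 → p2 → p1 and accepts (p1 ∈ Accept), but the regex does not match it → eliminate
Only (A) is consistent with the DFA.
(A) (0|1)*10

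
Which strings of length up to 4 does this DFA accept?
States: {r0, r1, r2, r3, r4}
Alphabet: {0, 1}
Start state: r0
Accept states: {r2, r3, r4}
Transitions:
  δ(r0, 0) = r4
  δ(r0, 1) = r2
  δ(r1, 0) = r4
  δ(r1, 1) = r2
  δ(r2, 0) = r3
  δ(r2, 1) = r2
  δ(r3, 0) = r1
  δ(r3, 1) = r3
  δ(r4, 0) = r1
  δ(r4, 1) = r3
0, 1, 01, 10, 11, 000, 001, 011, 101, 110, 111, 0001, 0010, 0011, 0100, 0101, 0111, 1000, 1001, 1011, 1101, 1110, 1111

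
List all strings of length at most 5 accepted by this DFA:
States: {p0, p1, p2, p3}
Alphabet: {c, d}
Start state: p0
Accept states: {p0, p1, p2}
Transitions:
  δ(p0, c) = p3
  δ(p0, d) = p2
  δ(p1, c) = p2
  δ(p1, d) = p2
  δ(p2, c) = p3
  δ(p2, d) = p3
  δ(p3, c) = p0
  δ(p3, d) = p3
ε, d, cc, ccd, cdc, dcc, ddc, cccc, cdcd, cddc, dccd, dcdc, ddcd, dddc, ccccd, cccdc, ccdcc, ccddc, cdccc, cddcd, cdddc, dcccc, dcdcd, dcddc, ddccc, dddcd, ddddc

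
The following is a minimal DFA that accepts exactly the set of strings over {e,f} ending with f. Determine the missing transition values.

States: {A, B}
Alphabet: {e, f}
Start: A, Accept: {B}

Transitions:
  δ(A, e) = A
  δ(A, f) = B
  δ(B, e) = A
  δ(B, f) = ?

From the language and accept set, identify what each state tracks — A: last symbol not f; B: last symbol is f.
Each missing δ(q, a) is the state matching the new tracked value after reading a.
δ(B, f) = B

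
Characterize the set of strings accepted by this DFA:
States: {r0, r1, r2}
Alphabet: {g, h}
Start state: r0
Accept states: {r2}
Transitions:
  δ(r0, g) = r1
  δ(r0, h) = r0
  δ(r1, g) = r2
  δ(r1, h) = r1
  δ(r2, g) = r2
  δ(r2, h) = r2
Testing a few strings:
  'g' → reject
  'hgg' → accept
  'ghh' → reject
  'ggh' → accept
State roles: r0=zero g's seen; r1=one g seen; r2=≥ two g's seen
All strings over {g,h} containing at least two g's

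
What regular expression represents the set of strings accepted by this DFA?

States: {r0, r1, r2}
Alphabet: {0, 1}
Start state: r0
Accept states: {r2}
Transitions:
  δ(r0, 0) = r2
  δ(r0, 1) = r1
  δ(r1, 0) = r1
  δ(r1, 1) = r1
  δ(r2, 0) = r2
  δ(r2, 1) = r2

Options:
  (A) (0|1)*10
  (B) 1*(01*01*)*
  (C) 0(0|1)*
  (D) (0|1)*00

Check each option against the DFA on short strings; one disagreement eliminates an option:
  (A) (0|1)*10: on '0' the DFA goes r0 → r2 and accepts (r2 ∈ Accept), but the regex does not match it → eliminate
  (B) 1*(01*01*)*: on ε the DFA stays in r0 and rejects (r0 ∉ Accept), but the regex matches it → eliminate
  (C) 0(0|1)*: agrees with the DFA on every string of length ≤ 6
  (D) (0|1)*00: on '0' the DFA goes r0 → r2 and accepts (r2 ∈ Accept), but the regex does not match it → eliminate
Only (C) is consistent with the DFA.
(C) 0(0|1)*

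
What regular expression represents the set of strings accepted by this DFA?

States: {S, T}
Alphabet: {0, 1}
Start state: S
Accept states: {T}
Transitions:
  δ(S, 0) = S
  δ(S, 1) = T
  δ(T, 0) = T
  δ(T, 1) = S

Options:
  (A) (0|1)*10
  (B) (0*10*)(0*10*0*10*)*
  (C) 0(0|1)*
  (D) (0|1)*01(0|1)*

Check each option against the DFA on short strings; one disagreement eliminates an option:
  (A) (0|1)*10: on '1' the DFA goes S → T and accepts (T ∈ Accept), but the regex does not match it → eliminate
  (B) (0*10*)(0*10*0*10*)*: agrees with the DFA on every string of length ≤ 6
  (C) 0(0|1)*: on '0' the DFA goes S → S and rejects (S ∉ Accept), but the regex matches it → eliminate
  (D) (0|1)*01(0|1)*: on '1' the DFA goes S → T and accepts (T ∈ Accept), but the regex does not match it → eliminate
Only (B) is consistent with the DFA.
(B) (0*10*)(0*10*0*10*)*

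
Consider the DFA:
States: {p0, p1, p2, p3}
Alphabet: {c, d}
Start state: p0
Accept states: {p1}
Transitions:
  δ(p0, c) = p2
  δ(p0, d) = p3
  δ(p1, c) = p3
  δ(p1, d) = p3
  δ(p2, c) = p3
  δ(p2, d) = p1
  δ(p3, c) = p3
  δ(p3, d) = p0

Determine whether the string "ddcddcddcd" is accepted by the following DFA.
Processing string "ddcddcddcd":
  p0 --d--> p3
  p3 --d--> p0
  p0 --c--> p2
  p2 --d--> p1
  p1 --d--> p3
  p3 --c--> p3
  p3 --d--> p0
  p0 --d--> p3
  p3 --c--> p3
  p3 --d--> p0
Final state: p0
Accept states: {p1}
No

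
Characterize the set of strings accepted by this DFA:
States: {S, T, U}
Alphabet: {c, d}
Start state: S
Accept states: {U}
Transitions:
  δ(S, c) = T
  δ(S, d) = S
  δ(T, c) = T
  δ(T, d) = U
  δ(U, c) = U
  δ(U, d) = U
Testing a few strings:
  'c' → reject
  'cdd' → accept
  'cdcc' → accept
  'cdc' → accept
State roles: S=no c seen yet; T=seen a c, waiting for d; U=substring cd seen
All strings over {c,d} containing the substring cd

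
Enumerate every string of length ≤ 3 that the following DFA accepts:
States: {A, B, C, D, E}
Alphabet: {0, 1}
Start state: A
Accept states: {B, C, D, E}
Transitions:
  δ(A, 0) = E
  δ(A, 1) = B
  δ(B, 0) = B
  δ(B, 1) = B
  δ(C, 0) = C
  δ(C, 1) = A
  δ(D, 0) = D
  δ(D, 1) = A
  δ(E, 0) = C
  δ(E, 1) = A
0, 1, 00, 10, 11, 000, 010, 011, 100, 101, 110, 111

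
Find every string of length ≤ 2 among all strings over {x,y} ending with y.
y, xy, yy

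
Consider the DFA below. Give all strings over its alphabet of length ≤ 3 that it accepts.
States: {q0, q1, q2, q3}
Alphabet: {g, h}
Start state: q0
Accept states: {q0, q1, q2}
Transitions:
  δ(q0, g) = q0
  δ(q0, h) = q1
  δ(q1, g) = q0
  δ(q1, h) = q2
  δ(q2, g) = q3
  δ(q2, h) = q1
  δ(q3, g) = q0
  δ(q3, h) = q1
ε, g, h, gg, gh, hg, hh, ggg, ggh, ghg, ghh, hgg, hgh, hhh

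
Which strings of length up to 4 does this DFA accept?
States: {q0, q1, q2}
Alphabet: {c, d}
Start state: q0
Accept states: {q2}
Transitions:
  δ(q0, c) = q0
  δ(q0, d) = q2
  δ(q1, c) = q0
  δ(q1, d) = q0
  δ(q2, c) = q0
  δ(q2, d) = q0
d, cd, ccd, dcd, ddd, cccd, cdcd, cddd, dccd, ddcd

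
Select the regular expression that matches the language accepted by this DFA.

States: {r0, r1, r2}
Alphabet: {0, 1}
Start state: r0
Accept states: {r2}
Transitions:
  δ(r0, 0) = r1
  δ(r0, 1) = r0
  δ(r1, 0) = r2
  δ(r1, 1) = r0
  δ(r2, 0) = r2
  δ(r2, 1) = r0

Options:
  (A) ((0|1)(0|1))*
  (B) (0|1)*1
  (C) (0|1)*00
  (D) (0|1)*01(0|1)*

Check each option against the DFA on short strings; one disagreement eliminates an option:
  (A) ((0|1)(0|1))*: on ε the DFA stays in r0 and rejects (r0 ∉ Accept), but the regex matches it → eliminate
  (B) (0|1)*1: on '1' the DFA goes r0 → r0 and rejects (r0 ∉ Accept), but the regex matches it → eliminate
  (C) (0|1)*00: agrees with the DFA on every string of length ≤ 6
  (D) (0|1)*01(0|1)*: on '00' the DFA goes r0 → r1 → r2 and accepts (r2 ∈ Accept), but the regex does not match it → eliminate
Only (C) is consistent with the DFA.
(C) (0|1)*00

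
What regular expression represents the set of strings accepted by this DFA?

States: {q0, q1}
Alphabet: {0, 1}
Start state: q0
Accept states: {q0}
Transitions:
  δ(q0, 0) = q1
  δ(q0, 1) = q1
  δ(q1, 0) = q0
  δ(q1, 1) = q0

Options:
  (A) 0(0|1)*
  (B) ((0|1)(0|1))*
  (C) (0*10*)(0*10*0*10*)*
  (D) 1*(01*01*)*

Check each option against the DFA on short strings; one disagreement eliminates an option:
  (A) 0(0|1)*: on ε the DFA stays in q0 and accepts (q0 ∈ Accept), but the regex does not match it → eliminate
  (B) ((0|1)(0|1))*: agrees with the DFA on every string of length ≤ 6
  (C) (0*10*)(0*10*0*10*)*: on ε the DFA stays in q0 and accepts (q0 ∈ Accept), but the regex does not match it → eliminate
  (D) 1*(01*01*)*: on '1' the DFA goes q0 → q1 and rejects (q1 ∉ Accept), but the regex matches it → eliminate
Only (B) is consistent with the DFA.
(B) ((0|1)(0|1))*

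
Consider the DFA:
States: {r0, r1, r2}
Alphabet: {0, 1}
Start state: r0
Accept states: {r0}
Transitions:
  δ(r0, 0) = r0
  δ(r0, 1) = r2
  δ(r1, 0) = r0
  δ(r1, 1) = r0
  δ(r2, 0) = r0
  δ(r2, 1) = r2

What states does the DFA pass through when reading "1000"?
read '1': r0 → r2
  read '0': r2 → r0
  read '0': r0 → r0
  read '0': r0 → r0
r0 -> r2 -> r0 -> r0 -> r0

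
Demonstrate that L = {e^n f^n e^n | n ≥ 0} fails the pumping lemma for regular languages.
Assume L is regular with pumping length p. Idea: pumping the first e-block unbalances it against the other two.
Choose s = e^p f^p e^p ∈ L (|s| = 3p ≥ p). By the pumping lemma, s = xyz with |xy| ≤ p, |y| > 0, so y = e^k with k ≥ 1, inside the first e-block. Then xy²z = e^(p+k) f^p e^p. The first block has length p+k ≠ p, so the three block lengths are no longer equal and xy²z ∉ L.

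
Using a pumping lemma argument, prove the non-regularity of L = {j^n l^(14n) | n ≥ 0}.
Assume L is regular with pumping length p. Idea: pumping the j-block breaks the 1:14 ratio.
Choose s = j^p l^(14p) (length 15p ≥ p). By the pumping lemma, s = xyz with |xy| ≤ p, |y| > 0, so y = j^k with k ≥ 1. Then xy²z = j^(p+k) l^(14p). For this to be in L we would need 14p = 14(p+k), i.e. 14k = 0, contradicting k ≥ 1. So xy²z ∉ L.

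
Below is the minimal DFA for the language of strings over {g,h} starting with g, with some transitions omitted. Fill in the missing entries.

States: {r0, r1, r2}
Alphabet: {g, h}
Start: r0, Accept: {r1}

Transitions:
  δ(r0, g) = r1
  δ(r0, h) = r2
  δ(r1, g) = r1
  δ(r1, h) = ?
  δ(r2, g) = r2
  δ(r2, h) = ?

From the language and accept set, identify what each state tracks — r0: no input read; r1: started with g; r2: started with h (dead).
Each missing δ(q, a) is the state matching the new tracked value after reading a.
δ(r1, h) = r1; δ(r2, h) = r2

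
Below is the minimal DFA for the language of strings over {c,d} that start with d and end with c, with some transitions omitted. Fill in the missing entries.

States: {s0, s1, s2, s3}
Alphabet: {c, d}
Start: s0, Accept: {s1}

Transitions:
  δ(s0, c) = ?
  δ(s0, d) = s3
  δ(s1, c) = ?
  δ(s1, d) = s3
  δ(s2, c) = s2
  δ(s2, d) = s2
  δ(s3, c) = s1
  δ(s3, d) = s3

From the language and accept set, identify what each state tracks — s0: no input read; s1: started with d, last symbol c; s2: started with c (dead); s3: started with d, last symbol d.
Each missing δ(q, a) is the state matching the new tracked value after reading a.
δ(s0, c) = s2; δ(s1, c) = s1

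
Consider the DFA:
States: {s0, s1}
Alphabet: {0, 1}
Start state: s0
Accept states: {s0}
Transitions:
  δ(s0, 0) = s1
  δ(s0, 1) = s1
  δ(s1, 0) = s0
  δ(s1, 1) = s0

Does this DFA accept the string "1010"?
Processing string "1010":
  s0 --1--> s1
  s1 --0--> s0
  s0 --1--> s1
  s1 --0--> s0
Final state: s0
Accept states: {s0}
Yes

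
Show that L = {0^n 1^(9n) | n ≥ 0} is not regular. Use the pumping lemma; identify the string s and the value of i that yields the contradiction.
Assume L is regular with pumping length p. Idea: pumping the 0-block breaks the 1:9 ratio.
Choose s = 0^p 1^(9p) (length 10p ≥ p). By the pumping lemma, s = xyz with |xy| ≤ p, |y| > 0, so y = 0^k with k ≥ 1. Then xy²z = 0^(p+k) 1^(9p). For this to be in L we would need 9p = 9(p+k), i.e. 9k = 0, contradicting k ≥ 1. So xy²z ∉ L.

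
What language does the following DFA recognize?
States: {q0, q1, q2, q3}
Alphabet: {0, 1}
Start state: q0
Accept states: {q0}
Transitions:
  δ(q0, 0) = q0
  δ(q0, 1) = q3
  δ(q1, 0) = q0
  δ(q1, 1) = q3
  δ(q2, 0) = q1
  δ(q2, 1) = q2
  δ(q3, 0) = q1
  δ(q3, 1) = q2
Testing a few strings:
  '010' → reject
  '110' → reject
  '0110' → reject
  '11' → reject
State roles: q0=value ≡ 0 (mod 4); q1=value ≡ 2 (mod 4); q2=value ≡ 3 (mod 4); q3=value ≡ 1 (mod 4)
All binary strings representing a multiple of 4 (read in base 2; leading zeros allowed and ε counts as 0)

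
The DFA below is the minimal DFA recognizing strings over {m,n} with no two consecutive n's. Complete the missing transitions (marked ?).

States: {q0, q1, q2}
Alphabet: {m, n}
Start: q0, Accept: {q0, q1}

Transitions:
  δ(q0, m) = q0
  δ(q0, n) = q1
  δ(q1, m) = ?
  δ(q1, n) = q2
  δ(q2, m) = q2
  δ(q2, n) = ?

From the language and accept set, identify what each state tracks — q0: last symbol not n (ok); q1: last symbol n (ok); q2: saw nn (dead).
Each missing δ(q, a) is the state matching the new tracked value after reading a.
δ(q1, m) = q0; δ(q2, n) = q2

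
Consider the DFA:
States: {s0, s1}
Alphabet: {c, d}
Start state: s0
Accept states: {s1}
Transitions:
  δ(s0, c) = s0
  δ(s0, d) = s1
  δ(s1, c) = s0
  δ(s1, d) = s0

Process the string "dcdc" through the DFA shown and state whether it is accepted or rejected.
Processing string "dcdc":
  s0 --d--> s1
  s1 --c--> s0
  s0 --d--> s1
  s1 --c--> s0
Final state: s0
Accept states: {s1}
No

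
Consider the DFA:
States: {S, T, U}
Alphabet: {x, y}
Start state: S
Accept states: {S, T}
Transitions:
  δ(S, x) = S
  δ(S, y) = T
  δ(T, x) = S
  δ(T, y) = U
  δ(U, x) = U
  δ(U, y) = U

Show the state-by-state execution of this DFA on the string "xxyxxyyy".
read 'x': S → S
  read 'x': S → S
  read 'y': S → T
  read 'x': T → S
  read 'x': S → S
  read 'y': S → T
  read 'y': T → U
  read 'y': U → U
S -> S -> S -> T -> S -> S -> T -> U -> U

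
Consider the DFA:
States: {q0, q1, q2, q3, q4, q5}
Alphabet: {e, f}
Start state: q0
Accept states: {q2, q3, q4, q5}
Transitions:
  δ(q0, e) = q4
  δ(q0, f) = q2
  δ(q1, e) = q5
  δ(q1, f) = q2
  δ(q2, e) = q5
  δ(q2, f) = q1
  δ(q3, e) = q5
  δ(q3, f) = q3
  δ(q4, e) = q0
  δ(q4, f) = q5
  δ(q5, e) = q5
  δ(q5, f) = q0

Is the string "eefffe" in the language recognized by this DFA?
Processing string "eefffe":
  q0 --e--> q4
  q4 --e--> q0
  q0 --f--> q2
  q2 --f--> q1
  q1 --f--> q2
  q2 --e--> q5
Final state: q5
Accept states: {q2, q3, q4, q5}
Yes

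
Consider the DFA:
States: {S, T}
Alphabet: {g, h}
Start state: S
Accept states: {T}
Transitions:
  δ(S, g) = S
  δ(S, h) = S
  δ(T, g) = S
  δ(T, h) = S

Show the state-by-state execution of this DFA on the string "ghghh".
read 'g': S → S
  read 'h': S → S
  read 'g': S → S
  read 'h': S → S
  read 'h': S → S
S -> S -> S -> S -> S -> S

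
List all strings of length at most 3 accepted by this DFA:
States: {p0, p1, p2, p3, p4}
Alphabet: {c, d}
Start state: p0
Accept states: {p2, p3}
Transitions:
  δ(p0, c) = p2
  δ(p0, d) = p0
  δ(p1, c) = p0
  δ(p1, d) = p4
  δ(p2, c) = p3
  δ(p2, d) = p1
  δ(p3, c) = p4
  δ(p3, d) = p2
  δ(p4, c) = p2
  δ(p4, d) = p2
c, cc, dc, ccd, dcc, ddc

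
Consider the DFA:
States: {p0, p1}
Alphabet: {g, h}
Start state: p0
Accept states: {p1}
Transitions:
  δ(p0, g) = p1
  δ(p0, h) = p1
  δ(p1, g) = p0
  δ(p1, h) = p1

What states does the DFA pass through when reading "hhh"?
read 'h': p0 → p1
  read 'h': p1 → p1
  read 'h': p1 → p1
p0 -> p1 -> p1 -> p1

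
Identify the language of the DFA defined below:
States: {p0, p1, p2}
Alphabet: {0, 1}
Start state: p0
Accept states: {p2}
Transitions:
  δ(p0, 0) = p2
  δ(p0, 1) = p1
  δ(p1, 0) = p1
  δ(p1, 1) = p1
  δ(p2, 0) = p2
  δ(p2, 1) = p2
Testing a few strings:
  '01' → accept
  '010' → accept
  '111' → reject
  '10' → reject
State roles: p0=no input read; p1=started with 1 (dead); p2=started with 0
All binary strings starting with 0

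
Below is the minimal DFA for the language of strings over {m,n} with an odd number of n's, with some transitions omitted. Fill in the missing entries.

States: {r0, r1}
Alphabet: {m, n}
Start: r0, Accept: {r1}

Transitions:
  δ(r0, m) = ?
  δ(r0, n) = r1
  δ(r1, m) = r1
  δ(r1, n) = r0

From the language and accept set, identify what each state tracks — r0: even number of n's so far; r1: odd number of n's so far.
Each missing δ(q, a) is the state matching the new tracked value after reading a.
δ(r0, m) = r0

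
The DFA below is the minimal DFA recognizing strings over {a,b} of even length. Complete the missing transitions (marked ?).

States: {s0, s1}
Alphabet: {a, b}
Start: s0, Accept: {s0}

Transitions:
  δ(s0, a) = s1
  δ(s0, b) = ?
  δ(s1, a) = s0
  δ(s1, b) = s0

From the language and accept set, identify what each state tracks — s0: even length so far; s1: odd length so far.
Each missing δ(q, a) is the state matching the new tracked value after reading a.
δ(s0, b) = s1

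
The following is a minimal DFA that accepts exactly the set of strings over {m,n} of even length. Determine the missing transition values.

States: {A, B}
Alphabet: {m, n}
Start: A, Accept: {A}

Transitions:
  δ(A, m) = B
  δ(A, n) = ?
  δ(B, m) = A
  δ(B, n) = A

From the language and accept set, identify what each state tracks — A: even length so far; B: odd length so far.
Each missing δ(q, a) is the state matching the new tracked value after reading a.
δ(A, n) = B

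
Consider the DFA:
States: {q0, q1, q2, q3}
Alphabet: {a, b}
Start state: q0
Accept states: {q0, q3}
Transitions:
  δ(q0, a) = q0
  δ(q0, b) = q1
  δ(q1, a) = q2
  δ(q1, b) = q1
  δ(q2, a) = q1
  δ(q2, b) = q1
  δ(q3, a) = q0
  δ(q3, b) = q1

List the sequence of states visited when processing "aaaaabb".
read 'a': q0 → q0
  read 'a': q0 → q0
  read 'a': q0 → q0
  read 'a': q0 → q0
  read 'a': q0 → q0
  read 'b': q0 → q1
  read 'b': q1 → q1
q0 -> q0 -> q0 -> q0 -> q0 -> q0 -> q1 -> q1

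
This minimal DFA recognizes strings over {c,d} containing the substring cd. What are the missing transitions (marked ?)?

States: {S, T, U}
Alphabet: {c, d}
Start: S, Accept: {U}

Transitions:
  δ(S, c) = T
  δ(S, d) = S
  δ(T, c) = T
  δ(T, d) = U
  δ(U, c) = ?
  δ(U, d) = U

From the language and accept set, identify what each state tracks — S: no c seen yet; T: seen a c, waiting for d; U: substring cd seen.
Each missing δ(q, a) is the state matching the new tracked value after reading a.
δ(U, c) = U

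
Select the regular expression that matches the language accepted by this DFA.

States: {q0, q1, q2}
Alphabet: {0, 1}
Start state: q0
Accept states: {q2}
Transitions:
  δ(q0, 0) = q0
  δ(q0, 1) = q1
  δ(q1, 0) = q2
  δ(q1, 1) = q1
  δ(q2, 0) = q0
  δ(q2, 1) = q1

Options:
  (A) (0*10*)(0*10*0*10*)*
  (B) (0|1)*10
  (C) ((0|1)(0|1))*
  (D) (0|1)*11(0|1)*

Check each option against the DFA on short strings; one disagreement eliminates an option:
  (A) (0*10*)(0*10*0*10*)*: on '1' the DFA goes q0 → q1 and rejects (q1 ∉ Accept), but the regex matches it → eliminate
  (B) (0|1)*10: agrees with the DFA on every string of length ≤ 6
  (C) ((0|1)(0|1))*: on ε the DFA stays in q0 and rejects (q0 ∉ Accept), but the regex matches it → eliminate
  (D) (0|1)*11(0|1)*: on '10' the DFA goes q0 → q1 → q2 and accepts (q2 ∈ Accept), but the regex does not match it → eliminate
Only (B) is consistent with the DFA.
(B) (0|1)*10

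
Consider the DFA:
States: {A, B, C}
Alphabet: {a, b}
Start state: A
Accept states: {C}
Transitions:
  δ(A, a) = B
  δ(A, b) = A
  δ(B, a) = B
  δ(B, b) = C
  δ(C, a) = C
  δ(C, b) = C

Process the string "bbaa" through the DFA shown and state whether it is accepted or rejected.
Processing string "bbaa":
  A --b--> A
  A --b--> A
  A --a--> B
  B --a--> B
Final state: B
Accept states: {C}
No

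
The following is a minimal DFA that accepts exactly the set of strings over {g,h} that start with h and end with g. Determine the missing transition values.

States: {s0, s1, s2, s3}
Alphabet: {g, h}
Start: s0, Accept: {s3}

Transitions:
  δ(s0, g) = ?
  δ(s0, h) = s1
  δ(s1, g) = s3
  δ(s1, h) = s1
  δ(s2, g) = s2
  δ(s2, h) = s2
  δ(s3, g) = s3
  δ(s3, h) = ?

From the language and accept set, identify what each state tracks — s0: no input read; s1: started with h, last symbol h; s2: started with g (dead); s3: started with h, last symbol g.
Each missing δ(q, a) is the state matching the new tracked value after reading a.
δ(s0, g) = s2; δ(s3, h) = s1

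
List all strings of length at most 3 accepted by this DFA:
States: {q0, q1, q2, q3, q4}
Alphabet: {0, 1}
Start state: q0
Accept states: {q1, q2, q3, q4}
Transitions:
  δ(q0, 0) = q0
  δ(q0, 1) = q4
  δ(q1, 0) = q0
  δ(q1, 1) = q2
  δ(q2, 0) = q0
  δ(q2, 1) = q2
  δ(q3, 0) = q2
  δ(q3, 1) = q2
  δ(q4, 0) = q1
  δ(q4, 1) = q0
1, 01, 10, 001, 010, 101, 111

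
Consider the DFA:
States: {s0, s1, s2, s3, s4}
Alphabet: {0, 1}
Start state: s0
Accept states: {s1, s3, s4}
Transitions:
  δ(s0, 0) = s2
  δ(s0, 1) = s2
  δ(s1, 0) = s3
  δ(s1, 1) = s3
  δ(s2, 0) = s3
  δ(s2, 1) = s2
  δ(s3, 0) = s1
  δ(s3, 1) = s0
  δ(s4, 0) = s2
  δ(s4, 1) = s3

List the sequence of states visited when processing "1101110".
read '1': s0 → s2
  read '1': s2 → s2
  read '0': s2 → s3
  read '1': s3 → s0
  read '1': s0 → s2
  read '1': s2 → s2
  read '0': s2 → s3
s0 -> s2 -> s2 -> s3 -> s0 -> s2 -> s2 -> s3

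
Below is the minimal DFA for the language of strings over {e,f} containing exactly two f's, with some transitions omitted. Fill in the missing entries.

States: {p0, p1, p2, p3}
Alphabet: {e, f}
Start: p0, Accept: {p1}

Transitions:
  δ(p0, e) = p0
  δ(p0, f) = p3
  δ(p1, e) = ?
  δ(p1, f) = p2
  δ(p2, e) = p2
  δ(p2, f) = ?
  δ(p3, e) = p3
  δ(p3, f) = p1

From the language and accept set, identify what each state tracks — p0: zero f's; p1: two f's; p2: ≥ three f's (dead); p3: one f.
Each missing δ(q, a) is the state matching the new tracked value after reading a.
δ(p1, e) = p1; δ(p2, f) = p2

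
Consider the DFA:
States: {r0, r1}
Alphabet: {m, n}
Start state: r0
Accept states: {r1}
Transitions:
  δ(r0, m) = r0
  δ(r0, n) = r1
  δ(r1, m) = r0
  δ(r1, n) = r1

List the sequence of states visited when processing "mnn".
read 'm': r0 → r0
  read 'n': r0 → r1
  read 'n': r1 → r1
r0 -> r0 -> r1 -> r1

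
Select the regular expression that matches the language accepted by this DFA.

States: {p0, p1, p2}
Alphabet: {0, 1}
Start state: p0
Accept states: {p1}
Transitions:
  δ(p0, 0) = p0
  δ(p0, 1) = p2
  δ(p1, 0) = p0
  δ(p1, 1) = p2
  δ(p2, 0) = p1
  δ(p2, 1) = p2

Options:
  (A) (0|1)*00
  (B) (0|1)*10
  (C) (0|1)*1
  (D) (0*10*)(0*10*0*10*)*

Check each option against the DFA on short strings; one disagreement eliminates an option:
  (A) (0|1)*00: on '00' the DFA goes p0 → p0 → p0 and rejects (p0 ∉ Accept), but the regex matches it → eliminate
  (B) (0|1)*10: agrees with the DFA on every string of length ≤ 6
  (C) (0|1)*1: on '1' the DFA goes p0 → p2 and rejects (p2 ∉ Accept), but the regex matches it → eliminate
  (D) (0*10*)(0*10*0*10*)*: on '1' the DFA goes p0 → p2 and rejects (p2 ∉ Accept), but the regex matches it → eliminate
Only (B) is consistent with the DFA.
(B) (0|1)*10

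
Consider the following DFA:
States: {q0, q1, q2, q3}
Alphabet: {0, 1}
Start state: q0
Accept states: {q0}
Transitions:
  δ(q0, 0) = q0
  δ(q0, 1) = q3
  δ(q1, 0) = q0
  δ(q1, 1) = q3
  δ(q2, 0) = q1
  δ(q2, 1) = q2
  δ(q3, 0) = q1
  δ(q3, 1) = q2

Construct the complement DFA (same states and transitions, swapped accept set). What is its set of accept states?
Complement accept states = All states \ Original accept states
= {q0, q1, q2, q3} \ {q0}
{q1, q2, q3}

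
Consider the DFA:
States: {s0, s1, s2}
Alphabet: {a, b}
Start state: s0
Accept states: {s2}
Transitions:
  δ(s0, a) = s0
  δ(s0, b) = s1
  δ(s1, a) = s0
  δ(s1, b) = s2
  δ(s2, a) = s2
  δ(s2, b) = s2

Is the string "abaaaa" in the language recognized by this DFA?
Processing string "abaaaa":
  s0 --a--> s0
  s0 --b--> s1
  s1 --a--> s0
  s0 --a--> s0
  s0 --a--> s0
  s0 --a--> s0
Final state: s0
Accept states: {s2}
No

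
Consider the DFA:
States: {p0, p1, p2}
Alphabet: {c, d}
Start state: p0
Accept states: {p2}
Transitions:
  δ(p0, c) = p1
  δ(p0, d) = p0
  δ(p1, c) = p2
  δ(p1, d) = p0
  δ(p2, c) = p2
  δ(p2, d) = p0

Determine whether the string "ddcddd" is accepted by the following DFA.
Processing string "ddcddd":
  p0 --d--> p0
  p0 --d--> p0
  p0 --c--> p1
  p1 --d--> p0
  p0 --d--> p0
  p0 --d--> p0
Final state: p0
Accept states: {p2}
No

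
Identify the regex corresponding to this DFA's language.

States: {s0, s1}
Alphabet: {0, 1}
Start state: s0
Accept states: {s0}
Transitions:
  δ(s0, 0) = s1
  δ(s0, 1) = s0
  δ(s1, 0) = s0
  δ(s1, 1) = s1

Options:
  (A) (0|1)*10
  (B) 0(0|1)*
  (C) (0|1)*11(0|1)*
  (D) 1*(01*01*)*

Check each option against the DFA on short strings; one disagreement eliminates an option:
  (A) (0|1)*10: on ε the DFA stays in s0 and accepts (s0 ∈ Accept), but the regex does not match it → eliminate
  (B) 0(0|1)*: on ε the DFA stays in s0 and accepts (s0 ∈ Accept), but the regex does not match it → eliminate
  (C) (0|1)*11(0|1)*: on ε the DFA stays in s0 and accepts (s0 ∈ Accept), but the regex does not match it → eliminate
  (D) 1*(01*01*)*: agrees with the DFA on every string of length ≤ 6
Only (D) is consistent with the DFA.
(D) 1*(01*01*)*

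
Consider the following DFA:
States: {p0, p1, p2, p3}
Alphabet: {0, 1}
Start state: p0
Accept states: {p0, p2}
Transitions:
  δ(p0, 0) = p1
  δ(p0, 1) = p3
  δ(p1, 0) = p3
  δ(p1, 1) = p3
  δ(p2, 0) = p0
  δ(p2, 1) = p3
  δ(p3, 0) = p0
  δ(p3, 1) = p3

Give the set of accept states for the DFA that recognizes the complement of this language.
Complement accept states = All states \ Original accept states
= {p0, p1, p2, p3} \ {p0, p2}
{p1, p3}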